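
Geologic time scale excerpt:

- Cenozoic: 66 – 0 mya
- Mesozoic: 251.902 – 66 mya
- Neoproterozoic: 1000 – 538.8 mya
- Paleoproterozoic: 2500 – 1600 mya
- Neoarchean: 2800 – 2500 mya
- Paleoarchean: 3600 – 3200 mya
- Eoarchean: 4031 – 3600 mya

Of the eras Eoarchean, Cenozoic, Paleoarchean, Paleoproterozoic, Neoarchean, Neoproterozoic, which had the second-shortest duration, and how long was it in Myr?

Neoarchean, 300 million years

Start − end for each: Eoarchean 4031 − 3600 = 431; Cenozoic 66 − 0 = 66; Paleoarchean 3600 − 3200 = 400; Paleoproterozoic 2500 − 1600 = 900; Neoarchean 2800 − 2500 = 300; Neoproterozoic 1000 − 538.8 = 461.2.
Ranking these from shortest: Cenozoic < Neoarchean < Paleoarchean < Eoarchean < Neoproterozoic < Paleoproterozoic.
Position 2 in that ranking is Neoarchean, which lasted 300 Myr.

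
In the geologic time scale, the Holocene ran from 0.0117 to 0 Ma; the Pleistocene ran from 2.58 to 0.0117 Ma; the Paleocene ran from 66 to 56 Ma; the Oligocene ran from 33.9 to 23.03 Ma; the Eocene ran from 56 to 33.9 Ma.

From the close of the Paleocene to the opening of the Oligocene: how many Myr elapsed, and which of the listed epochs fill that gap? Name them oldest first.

End of Paleocene = 56 Ma; start of Oligocene = 33.9 Ma.
Gap = 56 − 33.9 = 22.1 Myr.
Epochs wholly inside 56–33.9 Ma: Eocene (56–33.9).

22.1 million years; Eocene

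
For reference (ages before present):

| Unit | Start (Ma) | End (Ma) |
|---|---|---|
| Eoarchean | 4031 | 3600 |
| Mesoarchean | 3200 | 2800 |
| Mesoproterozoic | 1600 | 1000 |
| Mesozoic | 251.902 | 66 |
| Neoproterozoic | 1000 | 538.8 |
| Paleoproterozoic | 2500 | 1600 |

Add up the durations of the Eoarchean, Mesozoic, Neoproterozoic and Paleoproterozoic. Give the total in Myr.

Duration is start − end for each: (4031 − 3600) + (251.902 − 66) + (1000 − 538.8) + (2500 − 1600).
That is 431 + 185.902 + 461.2 + 900, which totals 1978.102 million years.

1978.102 million years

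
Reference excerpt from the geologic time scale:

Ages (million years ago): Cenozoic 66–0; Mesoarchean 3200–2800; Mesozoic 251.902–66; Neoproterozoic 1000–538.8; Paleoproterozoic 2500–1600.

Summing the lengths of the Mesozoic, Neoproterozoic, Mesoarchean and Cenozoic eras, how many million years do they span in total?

1113.102 million years

Each duration: Mesozoic = 185.902; Neoproterozoic = 461.2; Mesoarchean = 400; Cenozoic = 66.
Sum: 185.902 + 461.2 + 400 + 66 = 1113.102 Myr.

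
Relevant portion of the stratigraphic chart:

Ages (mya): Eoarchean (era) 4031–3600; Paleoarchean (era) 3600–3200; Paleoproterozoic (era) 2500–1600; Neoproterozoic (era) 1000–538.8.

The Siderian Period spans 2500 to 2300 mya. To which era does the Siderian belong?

The Siderian (2500–2300 Ma) lies entirely within 2500–1600 Ma, the Paleoproterozoic Era.

Paleoproterozoic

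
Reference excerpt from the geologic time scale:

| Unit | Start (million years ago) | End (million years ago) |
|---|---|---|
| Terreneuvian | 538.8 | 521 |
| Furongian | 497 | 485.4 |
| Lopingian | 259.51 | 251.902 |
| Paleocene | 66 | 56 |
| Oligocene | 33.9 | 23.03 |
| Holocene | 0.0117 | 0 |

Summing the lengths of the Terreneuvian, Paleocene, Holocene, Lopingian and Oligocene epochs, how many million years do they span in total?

46.2897 million years

Duration is start − end for each: (538.8 − 521) + (66 − 56) + (0.0117 − 0) + (259.51 − 251.902) + (33.9 − 23.03).
That is 17.8 + 10 + 0.0117 + 7.608 + 10.87, which totals 46.2897 million years.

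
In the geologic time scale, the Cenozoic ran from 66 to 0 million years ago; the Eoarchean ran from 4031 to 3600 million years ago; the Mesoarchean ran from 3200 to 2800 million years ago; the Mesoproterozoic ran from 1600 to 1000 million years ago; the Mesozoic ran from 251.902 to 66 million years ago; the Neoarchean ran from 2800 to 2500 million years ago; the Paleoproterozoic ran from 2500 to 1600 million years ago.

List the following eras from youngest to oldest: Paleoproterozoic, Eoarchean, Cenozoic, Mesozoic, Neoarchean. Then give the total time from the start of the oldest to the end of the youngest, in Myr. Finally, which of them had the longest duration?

Cenozoic → Mesozoic → Paleoproterozoic → Neoarchean → Eoarchean; total span 4031 Myr; longest is Paleoproterozoic

From the excerpt: Paleoproterozoic 2500–1600; Eoarchean 4031–3600; Cenozoic 66–0; Mesozoic 251.902–66; Neoarchean 2800–2500 (Ma).
Larger Ma is earlier, so the oldest is Eoarchean and the youngest is Cenozoic; youngest to oldest: Cenozoic, Mesozoic, Paleoproterozoic, Neoarchean, Eoarchean.
Oldest start 4031 minus youngest end 0 gives 4031 Myr overall.
Individual lengths (start − end): Mesozoic 185.902; Neoarchean 300; Eoarchean 431; Paleoproterozoic 900; Cenozoic 66. The largest is Paleoproterozoic at 900 Myr.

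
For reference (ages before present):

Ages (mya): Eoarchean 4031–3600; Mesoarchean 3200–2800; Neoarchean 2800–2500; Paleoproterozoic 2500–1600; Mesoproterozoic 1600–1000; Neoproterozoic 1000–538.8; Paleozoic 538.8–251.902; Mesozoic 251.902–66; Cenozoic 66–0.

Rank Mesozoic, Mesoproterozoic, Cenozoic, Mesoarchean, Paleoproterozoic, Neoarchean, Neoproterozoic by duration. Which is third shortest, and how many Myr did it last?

Start − end for each: Mesozoic 251.902 − 66 = 185.902; Mesoproterozoic 1600 − 1000 = 600; Cenozoic 66 − 0 = 66; Mesoarchean 3200 − 2800 = 400; Paleoproterozoic 2500 − 1600 = 900; Neoarchean 2800 − 2500 = 300; Neoproterozoic 1000 − 538.8 = 461.2.
Ranking these from shortest: Cenozoic < Mesozoic < Neoarchean < Mesoarchean < Neoproterozoic < Mesoproterozoic < Paleoproterozoic.
Position 3 in that ranking is Neoarchean, which lasted 300 Myr.

Neoarchean, 300 million years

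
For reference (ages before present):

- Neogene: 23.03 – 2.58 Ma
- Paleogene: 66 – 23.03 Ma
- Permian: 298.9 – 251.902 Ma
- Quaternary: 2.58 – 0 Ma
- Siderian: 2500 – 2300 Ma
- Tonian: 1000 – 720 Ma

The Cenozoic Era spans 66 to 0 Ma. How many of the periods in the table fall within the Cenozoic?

Periods inside 66–0 Ma: Paleogene, Neogene, Quaternary — 3 in total.

3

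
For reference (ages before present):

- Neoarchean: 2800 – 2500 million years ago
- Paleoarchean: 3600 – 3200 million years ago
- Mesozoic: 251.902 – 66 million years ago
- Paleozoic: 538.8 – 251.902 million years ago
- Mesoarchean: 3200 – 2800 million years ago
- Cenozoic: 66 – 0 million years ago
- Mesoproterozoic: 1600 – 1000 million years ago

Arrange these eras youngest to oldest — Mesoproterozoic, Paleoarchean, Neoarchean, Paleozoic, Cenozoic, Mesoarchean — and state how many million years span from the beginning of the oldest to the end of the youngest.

From the excerpt: Mesoproterozoic 1600–1000; Paleoarchean 3600–3200; Neoarchean 2800–2500; Paleozoic 538.8–251.902; Cenozoic 66–0; Mesoarchean 3200–2800 (Ma).
Larger Ma is earlier, so the oldest is Paleoarchean and the youngest is Cenozoic; youngest to oldest: Cenozoic, Paleozoic, Mesoproterozoic, Neoarchean, Mesoarchean, Paleoarchean.
Oldest start 3600 minus youngest end 0 gives 3600 Myr overall.

Cenozoic, Paleozoic, Mesoproterozoic, Neoarchean, Mesoarchean, Paleoarchean; total span 3600 Myr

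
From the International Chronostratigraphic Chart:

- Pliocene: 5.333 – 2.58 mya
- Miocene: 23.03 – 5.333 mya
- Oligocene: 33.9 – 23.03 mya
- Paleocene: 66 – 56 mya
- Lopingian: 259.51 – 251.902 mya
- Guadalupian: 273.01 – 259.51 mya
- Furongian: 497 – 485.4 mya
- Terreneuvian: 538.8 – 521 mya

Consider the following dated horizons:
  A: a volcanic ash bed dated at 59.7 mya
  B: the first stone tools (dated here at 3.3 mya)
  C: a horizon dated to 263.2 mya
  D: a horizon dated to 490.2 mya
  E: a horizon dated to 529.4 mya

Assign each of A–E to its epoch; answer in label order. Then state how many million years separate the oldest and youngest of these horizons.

A — Paleocene; B — Pliocene; C — Guadalupian; D — Furongian; E — Terreneuvian; span 526.1 million years

Match each age against the start–end ranges in the excerpt: A = 59.7 Ma → Paleocene (66–56); B = 3.3 Ma → Pliocene (5.333–2.58); C = 263.2 Ma → Guadalupian (273.01–259.51); D = 490.2 Ma → Furongian (497–485.4); E = 529.4 Ma → Terreneuvian (538.8–521).
The largest age is 529.4 Ma and the smallest is 3.3 Ma; their difference is 526.1 Myr.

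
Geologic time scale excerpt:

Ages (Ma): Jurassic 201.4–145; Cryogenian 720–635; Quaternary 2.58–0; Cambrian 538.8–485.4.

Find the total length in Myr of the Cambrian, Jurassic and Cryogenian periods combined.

194.8 million years

Each duration: Cambrian = 53.4; Jurassic = 56.4; Cryogenian = 85.
Sum: 53.4 + 56.4 + 85 = 194.8 Myr.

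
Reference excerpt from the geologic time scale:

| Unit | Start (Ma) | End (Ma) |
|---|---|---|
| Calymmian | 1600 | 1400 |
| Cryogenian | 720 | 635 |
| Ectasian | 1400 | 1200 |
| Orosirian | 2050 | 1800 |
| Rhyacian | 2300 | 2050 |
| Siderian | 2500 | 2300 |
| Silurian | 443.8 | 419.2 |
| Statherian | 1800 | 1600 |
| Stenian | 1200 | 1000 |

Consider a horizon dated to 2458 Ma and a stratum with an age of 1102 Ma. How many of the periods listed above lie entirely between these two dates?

2458 Ma sits inside the Siderian (2500–2300) and 1102 Ma inside the Stenian (1200–1000); neither of those is wholly between the two dates.
The listed periods lying completely between them are Rhyacian, Orosirian, Statherian, Calymmian, Ectasian — 5 in all.

5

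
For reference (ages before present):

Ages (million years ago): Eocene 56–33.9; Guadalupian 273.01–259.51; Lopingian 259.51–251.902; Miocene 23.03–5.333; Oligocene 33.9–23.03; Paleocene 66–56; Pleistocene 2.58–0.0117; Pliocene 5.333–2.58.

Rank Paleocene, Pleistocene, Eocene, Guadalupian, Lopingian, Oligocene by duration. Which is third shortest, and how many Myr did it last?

Durations: Paleocene 10; Pleistocene 2.5683; Eocene 22.1; Guadalupian 13.5; Lopingian 7.608; Oligocene 10.87 Myr.
Sorted shortest-first: Pleistocene (2.5683), Lopingian (7.608), Paleocene (10), Oligocene (10.87), Guadalupian (13.5), Eocene (22.1).
The third shortest is Paleocene at 10 Myr.

Paleocene, 10 million years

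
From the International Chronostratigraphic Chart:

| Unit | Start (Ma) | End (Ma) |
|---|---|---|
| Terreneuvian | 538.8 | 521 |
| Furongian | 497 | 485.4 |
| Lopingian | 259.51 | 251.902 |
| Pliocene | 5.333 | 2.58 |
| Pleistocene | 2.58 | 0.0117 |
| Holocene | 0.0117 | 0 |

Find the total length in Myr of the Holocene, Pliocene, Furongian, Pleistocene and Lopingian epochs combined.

24.541 million years

Each duration: Holocene = 0.0117; Pliocene = 2.753; Furongian = 11.6; Pleistocene = 2.5683; Lopingian = 7.608.
Sum: 0.0117 + 2.753 + 11.6 + 2.5683 + 7.608 = 24.541 Myr.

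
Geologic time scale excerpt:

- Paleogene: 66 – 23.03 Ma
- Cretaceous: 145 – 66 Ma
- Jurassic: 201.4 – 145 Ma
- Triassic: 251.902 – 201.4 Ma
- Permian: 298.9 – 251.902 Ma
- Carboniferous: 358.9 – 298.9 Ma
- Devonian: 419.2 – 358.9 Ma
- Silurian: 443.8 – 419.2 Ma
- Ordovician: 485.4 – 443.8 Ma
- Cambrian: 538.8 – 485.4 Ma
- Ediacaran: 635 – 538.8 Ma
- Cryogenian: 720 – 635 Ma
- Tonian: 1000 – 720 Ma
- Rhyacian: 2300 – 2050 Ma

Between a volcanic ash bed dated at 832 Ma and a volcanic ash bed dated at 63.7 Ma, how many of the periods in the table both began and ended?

11

The older date is 832 Ma and the younger is 63.7 Ma.
Periods with start < 832 and end > 63.7 Ma: Cryogenian (720–635), Ediacaran (635–538.8), Cambrian (538.8–485.4), Ordovician (485.4–443.8), Silurian (443.8–419.2), Devonian (419.2–358.9), Carboniferous (358.9–298.9), Permian (298.9–251.902), Triassic (251.902–201.4), Jurassic (201.4–145), Cretaceous (145–66).
That is 11 complete periods.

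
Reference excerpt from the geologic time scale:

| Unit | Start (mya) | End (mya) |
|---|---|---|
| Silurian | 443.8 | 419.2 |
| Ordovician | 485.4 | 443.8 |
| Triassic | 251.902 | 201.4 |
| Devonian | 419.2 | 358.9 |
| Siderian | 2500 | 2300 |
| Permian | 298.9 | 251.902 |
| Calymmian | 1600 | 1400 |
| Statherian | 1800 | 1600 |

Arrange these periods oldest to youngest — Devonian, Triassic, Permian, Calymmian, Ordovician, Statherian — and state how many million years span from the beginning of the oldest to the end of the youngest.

Start ages (Ma): Statherian 1800, Calymmian 1600, Ordovician 485.4, Devonian 419.2, Permian 298.9, Triassic 251.902.
Ordered oldest to youngest: Statherian, Calymmian, Ordovician, Devonian, Permian, Triassic.
Span = 1800 − 201.4 = 1598.6 Myr.

Statherian → Calymmian → Ordovician → Devonian → Permian → Triassic; total span 1598.6 Myr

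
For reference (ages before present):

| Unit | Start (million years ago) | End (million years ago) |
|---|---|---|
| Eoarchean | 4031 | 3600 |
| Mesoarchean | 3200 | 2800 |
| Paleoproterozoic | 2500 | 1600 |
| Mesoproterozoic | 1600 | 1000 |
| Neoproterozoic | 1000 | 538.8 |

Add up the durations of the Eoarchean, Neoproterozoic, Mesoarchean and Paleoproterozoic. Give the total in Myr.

2192.2 million years

Each duration: Eoarchean = 431; Neoproterozoic = 461.2; Mesoarchean = 400; Paleoproterozoic = 900.
Sum: 431 + 461.2 + 400 + 900 = 2192.2 Myr.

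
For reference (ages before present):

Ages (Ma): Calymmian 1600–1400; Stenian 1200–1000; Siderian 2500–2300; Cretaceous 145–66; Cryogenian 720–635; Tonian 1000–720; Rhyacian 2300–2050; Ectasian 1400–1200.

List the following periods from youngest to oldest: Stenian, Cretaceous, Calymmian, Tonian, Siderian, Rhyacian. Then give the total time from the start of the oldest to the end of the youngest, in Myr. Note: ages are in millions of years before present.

From the excerpt: Stenian 1200–1000; Cretaceous 145–66; Calymmian 1600–1400; Tonian 1000–720; Siderian 2500–2300; Rhyacian 2300–2050 (Ma).
Larger Ma is earlier, so the oldest is Siderian and the youngest is Cretaceous; youngest to oldest: Cretaceous, Tonian, Stenian, Calymmian, Rhyacian, Siderian.
Oldest start 2500 minus youngest end 66 gives 2434 Myr overall.

Cretaceous → Tonian → Stenian → Calymmian → Rhyacian → Siderian; total span 2434 Myr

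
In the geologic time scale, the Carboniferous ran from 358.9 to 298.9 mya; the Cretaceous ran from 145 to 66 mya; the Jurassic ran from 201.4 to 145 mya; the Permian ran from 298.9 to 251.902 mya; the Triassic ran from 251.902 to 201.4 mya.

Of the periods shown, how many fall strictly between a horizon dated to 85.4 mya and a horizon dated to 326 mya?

The older date is 326 Ma and the younger is 85.4 Ma.
Periods with start < 326 and end > 85.4 Ma: Permian (298.9–251.902), Triassic (251.902–201.4), Jurassic (201.4–145).
That is 3 complete periods.

3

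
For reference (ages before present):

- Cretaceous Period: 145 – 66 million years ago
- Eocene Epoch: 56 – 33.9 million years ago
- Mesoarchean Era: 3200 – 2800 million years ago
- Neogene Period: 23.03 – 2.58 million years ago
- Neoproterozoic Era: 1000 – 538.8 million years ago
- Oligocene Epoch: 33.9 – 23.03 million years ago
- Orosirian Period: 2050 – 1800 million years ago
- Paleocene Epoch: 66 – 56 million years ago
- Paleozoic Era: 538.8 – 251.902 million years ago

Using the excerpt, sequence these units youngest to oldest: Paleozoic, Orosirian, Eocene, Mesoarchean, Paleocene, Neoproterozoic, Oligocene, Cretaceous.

Sorting by start age (ascending Ma, since larger Ma = older): Oligocene start 33.9, Eocene start 56, Paleocene start 66, Cretaceous start 145, Paleozoic start 538.8, Neoproterozoic start 1000, Orosirian start 2050, Mesoarchean start 3200.

Oligocene, then Eocene, then Paleocene, then Cretaceous, then Paleozoic, then Neoproterozoic, then Orosirian, then Mesoarchean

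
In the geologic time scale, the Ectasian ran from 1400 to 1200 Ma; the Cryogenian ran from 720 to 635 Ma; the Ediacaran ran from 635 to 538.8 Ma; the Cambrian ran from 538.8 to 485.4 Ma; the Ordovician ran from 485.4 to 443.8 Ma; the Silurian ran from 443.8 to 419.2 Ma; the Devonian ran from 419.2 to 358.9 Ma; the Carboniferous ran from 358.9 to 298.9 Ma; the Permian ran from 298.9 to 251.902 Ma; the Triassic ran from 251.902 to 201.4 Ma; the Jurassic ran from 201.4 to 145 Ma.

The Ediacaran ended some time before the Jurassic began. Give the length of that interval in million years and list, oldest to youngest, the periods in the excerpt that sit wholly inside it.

The Ediacaran closes at 538.8 Ma and the Jurassic opens at 201.4 Ma, so the interval is 538.8 − 201.4 = 337.4 Myr.
A period fits inside if it starts at or after 538.8 Ma and ends at or before 201.4 Ma; oldest first that gives Cambrian, Ordovician, Silurian, Devonian, Carboniferous, Permian, Triassic.

337.4 million years; Cambrian, Ordovician, Silurian, Devonian, Carboniferous, Permian, Triassic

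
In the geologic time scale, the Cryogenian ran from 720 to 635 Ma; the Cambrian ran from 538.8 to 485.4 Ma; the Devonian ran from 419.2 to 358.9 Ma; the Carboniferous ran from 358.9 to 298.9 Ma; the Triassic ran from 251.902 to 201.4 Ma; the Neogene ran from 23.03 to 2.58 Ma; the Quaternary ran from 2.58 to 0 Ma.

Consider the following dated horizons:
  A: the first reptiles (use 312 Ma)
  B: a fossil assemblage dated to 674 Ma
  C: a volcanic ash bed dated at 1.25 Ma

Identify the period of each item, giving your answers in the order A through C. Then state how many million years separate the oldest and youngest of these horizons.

A: 312 Ma lies in 358.9–298.9 Ma, so Carboniferous.
B: 674 Ma lies in 720–635 Ma, so Cryogenian.
C: 1.25 Ma lies in 2.58–0 Ma, so Quaternary.
Oldest = 674 Ma, youngest = 1.25 Ma → span 672.75 Myr.

A — Carboniferous; B — Cryogenian; C — Quaternary; span 672.75 million years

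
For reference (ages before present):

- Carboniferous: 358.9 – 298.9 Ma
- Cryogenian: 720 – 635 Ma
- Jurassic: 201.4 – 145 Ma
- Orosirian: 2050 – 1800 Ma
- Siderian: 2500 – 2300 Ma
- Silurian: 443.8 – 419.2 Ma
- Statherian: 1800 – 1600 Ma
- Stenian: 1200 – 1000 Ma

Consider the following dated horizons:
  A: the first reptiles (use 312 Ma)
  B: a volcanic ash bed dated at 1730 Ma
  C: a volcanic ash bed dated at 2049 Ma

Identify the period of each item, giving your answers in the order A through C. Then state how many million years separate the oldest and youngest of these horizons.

Match each age against the start–end ranges in the excerpt: A = 312 Ma → Carboniferous (358.9–298.9); B = 1730 Ma → Statherian (1800–1600); C = 2049 Ma → Orosirian (2050–1800).
The largest age is 2049 Ma and the smallest is 312 Ma; their difference is 1737 Myr.

A — Carboniferous; B — Statherian; C — Orosirian; span 1737 million years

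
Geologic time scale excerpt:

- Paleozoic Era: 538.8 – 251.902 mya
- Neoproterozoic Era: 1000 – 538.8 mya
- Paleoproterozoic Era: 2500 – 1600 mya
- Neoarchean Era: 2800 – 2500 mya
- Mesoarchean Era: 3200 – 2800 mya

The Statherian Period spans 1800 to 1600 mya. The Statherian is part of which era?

Paleoproterozoic

The Statherian (1800–1600 Ma) lies entirely within 2500–1600 Ma, the Paleoproterozoic Era.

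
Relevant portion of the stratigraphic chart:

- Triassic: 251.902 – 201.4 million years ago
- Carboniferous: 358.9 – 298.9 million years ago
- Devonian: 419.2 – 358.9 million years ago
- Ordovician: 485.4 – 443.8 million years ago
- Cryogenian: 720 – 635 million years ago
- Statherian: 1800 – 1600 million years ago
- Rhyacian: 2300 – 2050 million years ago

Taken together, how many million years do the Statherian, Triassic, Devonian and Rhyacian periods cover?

Each duration: Statherian = 200; Triassic = 50.502; Devonian = 60.3; Rhyacian = 250.
Sum: 200 + 50.502 + 60.3 + 250 = 560.802 Myr.

560.802 million years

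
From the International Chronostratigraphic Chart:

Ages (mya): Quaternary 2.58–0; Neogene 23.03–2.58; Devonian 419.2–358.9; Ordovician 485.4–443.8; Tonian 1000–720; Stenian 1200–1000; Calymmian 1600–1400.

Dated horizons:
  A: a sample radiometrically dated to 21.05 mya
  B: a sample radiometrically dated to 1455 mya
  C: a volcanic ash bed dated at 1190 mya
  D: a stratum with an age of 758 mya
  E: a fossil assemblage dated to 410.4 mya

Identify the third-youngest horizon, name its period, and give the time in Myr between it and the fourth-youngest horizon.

D, in the Tonian; 432 million years to C

Smaller Ma means younger, so youngest first: A 21.05 < E 410.4 < D 758 < C 1190 < B 1455.
Counting 3 along gives D (758 Ma); the excerpt puts that inside the Tonian, 1000–720 Ma.
Next in line is C (1190 Ma), and 1190 − 758 = 432 Myr.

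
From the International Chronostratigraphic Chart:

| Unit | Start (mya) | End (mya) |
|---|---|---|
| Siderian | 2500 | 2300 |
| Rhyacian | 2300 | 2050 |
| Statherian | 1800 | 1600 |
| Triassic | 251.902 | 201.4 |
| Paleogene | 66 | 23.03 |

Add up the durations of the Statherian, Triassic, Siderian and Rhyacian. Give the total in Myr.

Duration is start − end for each: (1800 − 1600) + (251.902 − 201.4) + (2500 − 2300) + (2300 − 2050).
That is 200 + 50.502 + 200 + 250, which totals 700.502 million years.

700.502 million years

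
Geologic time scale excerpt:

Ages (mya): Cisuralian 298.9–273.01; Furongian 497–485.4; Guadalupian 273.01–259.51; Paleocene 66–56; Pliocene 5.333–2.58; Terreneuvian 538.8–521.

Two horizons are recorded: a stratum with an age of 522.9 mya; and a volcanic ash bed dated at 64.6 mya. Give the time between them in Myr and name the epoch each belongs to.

458.3 million years apart; the first in the Terreneuvian, the second in the Paleocene

Elapsed time: 522.9 − 64.6 = 458.3 Myr.
522.9 Ma lies within 538.8–521 Ma: Terreneuvian.
64.6 Ma lies within 66–56 Ma: Paleocene.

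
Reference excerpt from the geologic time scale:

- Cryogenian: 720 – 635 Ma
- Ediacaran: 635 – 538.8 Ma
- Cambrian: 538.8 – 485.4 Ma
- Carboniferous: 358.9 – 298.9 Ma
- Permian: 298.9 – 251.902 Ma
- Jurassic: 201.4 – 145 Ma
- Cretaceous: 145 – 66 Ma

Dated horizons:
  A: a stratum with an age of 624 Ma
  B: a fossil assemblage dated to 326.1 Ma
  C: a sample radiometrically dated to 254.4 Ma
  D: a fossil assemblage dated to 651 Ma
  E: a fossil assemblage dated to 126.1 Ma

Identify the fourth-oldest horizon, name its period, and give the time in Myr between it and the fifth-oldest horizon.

Sorted oldest-first by Ma: D (651), A (624), B (326.1), C (254.4), E (126.1).
The fourth oldest is C at 254.4 Ma, which lies in 298.9–251.902 Ma: the Permian.
The fifth oldest is E at 126.1 Ma; separation = |254.4 − 126.1| = 128.3 Myr.

C, in the Permian; 128.3 million years to E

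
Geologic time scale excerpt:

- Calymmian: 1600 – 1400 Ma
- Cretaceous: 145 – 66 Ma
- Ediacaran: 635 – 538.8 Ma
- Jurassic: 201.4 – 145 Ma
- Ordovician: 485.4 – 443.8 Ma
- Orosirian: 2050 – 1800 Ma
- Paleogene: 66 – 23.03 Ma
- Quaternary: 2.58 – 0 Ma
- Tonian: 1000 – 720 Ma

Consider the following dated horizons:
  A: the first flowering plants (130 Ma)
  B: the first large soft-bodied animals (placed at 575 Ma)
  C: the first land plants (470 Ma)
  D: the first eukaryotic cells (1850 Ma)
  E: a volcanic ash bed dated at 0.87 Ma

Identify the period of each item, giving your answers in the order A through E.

A — Cretaceous; B — Ediacaran; C — Ordovician; D — Orosirian; E — Quaternary

Match each age against the start–end ranges in the excerpt: A = 130 Ma → Cretaceous (145–66); B = 575 Ma → Ediacaran (635–538.8); C = 470 Ma → Ordovician (485.4–443.8); D = 1850 Ma → Orosirian (2050–1800); E = 0.87 Ma → Quaternary (2.58–0).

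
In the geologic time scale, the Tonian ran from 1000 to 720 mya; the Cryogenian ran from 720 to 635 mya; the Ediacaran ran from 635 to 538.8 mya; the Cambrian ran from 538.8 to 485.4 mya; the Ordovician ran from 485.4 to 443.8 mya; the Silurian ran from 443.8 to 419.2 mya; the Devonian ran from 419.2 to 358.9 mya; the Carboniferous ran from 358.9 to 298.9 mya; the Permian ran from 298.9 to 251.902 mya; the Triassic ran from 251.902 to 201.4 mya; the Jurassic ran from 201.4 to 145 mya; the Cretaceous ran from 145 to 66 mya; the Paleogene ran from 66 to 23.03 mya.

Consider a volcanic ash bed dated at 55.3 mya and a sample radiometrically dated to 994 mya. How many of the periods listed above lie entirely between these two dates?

The older date is 994 Ma and the younger is 55.3 Ma.
Periods with start < 994 and end > 55.3 Ma: Cryogenian (720–635), Ediacaran (635–538.8), Cambrian (538.8–485.4), Ordovician (485.4–443.8), Silurian (443.8–419.2), Devonian (419.2–358.9), Carboniferous (358.9–298.9), Permian (298.9–251.902), Triassic (251.902–201.4), Jurassic (201.4–145), Cretaceous (145–66).
That is 11 complete periods.

11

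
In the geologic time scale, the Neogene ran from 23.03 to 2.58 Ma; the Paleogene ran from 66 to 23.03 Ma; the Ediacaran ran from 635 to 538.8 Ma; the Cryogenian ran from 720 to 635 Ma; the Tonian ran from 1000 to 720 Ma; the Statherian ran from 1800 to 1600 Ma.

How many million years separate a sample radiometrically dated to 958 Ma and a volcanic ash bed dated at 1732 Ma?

774 million years

1732 − 958 = 774 million years.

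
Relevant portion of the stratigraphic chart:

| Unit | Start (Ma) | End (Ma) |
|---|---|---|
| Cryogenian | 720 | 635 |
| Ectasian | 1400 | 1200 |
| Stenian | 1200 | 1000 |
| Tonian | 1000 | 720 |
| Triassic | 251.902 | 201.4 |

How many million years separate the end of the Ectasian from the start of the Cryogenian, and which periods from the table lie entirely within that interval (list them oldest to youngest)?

End of Ectasian = 1200 Ma; start of Cryogenian = 720 Ma.
Gap = 1200 − 720 = 480 Myr.
Periods wholly inside 1200–720 Ma: Stenian (1200–1000), Tonian (1000–720).

480 million years; Stenian, Tonian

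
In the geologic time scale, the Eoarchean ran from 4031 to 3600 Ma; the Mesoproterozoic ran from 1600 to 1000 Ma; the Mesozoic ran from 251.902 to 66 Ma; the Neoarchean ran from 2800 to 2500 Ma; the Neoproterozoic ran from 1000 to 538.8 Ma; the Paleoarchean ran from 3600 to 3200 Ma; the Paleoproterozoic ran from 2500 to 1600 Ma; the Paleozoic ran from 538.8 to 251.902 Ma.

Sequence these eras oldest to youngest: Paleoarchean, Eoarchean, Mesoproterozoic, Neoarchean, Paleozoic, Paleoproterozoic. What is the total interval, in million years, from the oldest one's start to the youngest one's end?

Start ages (Ma): Eoarchean 4031, Paleoarchean 3600, Neoarchean 2800, Paleoproterozoic 2500, Mesoproterozoic 1600, Paleozoic 538.8.
Ordered oldest to youngest: Eoarchean, Paleoarchean, Neoarchean, Paleoproterozoic, Mesoproterozoic, Paleozoic.
Span = 4031 − 251.902 = 3779.098 Myr.

Eoarchean, Paleoarchean, Neoarchean, Paleoproterozoic, Mesoproterozoic, Paleozoic; total span 3779.098 Myr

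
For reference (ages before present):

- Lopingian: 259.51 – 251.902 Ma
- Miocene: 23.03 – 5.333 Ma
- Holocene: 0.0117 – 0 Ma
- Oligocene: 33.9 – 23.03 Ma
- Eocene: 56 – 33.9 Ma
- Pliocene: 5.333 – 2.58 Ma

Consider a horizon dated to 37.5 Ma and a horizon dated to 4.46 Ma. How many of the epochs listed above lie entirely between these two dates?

2

The older date is 37.5 Ma and the younger is 4.46 Ma.
Epochs with start < 37.5 and end > 4.46 Ma: Oligocene (33.9–23.03), Miocene (23.03–5.333).
That is 2 complete epochs.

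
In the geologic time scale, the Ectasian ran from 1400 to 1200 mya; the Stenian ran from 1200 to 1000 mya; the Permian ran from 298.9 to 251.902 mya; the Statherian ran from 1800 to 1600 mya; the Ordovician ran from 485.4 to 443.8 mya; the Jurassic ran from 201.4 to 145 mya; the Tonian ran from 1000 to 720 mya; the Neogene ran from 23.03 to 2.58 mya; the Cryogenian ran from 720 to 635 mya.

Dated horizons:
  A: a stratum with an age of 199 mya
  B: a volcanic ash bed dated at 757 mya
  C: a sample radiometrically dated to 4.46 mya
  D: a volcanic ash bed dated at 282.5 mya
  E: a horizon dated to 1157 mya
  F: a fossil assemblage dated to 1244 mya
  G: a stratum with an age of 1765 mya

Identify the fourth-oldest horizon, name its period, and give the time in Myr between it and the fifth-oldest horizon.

Larger Ma means older, so oldest first: G 1765 > F 1244 > E 1157 > B 757 > D 282.5 > A 199 > C 4.46.
Counting 4 along gives B (757 Ma); the excerpt puts that inside the Tonian, 1000–720 Ma.
Next in line is D (282.5 Ma), and 757 − 282.5 = 474.5 Myr.

B, in the Tonian; 474.5 million years to D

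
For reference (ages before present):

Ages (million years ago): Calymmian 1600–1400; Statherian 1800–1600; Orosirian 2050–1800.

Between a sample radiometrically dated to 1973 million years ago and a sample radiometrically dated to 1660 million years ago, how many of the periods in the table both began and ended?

0

The older date is 1973 Ma and the younger is 1660 Ma.
No period both begins after 1973 Ma and ends before 1660 Ma, so the count is 0.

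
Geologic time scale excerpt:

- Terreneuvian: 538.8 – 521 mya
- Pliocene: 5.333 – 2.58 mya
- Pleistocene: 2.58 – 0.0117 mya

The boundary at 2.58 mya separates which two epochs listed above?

Pliocene and Pleistocene

The Pliocene ends at 2.58 mya and the Pleistocene begins at 2.58 mya, so they share that boundary.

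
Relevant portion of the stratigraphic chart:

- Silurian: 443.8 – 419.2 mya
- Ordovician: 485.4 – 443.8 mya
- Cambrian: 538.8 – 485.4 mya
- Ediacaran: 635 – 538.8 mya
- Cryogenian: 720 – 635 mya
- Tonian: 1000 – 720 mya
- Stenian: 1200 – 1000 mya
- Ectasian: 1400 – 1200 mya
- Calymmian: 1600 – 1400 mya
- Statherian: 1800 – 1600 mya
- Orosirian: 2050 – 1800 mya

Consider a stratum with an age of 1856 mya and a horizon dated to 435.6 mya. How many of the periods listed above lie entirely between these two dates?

9

1856 Ma sits inside the Orosirian (2050–1800) and 435.6 Ma inside the Silurian (443.8–419.2); neither of those is wholly between the two dates.
The listed periods lying completely between them are Statherian, Calymmian, Ectasian, Stenian, Tonian, Cryogenian, Ediacaran, Cambrian, Ordovician — 9 in all.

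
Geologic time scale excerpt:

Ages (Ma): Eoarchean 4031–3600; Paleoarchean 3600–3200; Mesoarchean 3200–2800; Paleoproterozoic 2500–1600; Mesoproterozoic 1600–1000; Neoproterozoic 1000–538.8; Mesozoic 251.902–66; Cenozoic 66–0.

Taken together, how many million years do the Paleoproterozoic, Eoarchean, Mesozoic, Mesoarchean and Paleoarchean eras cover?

Each duration: Paleoproterozoic = 900; Eoarchean = 431; Mesozoic = 185.902; Mesoarchean = 400; Paleoarchean = 400.
Sum: 900 + 431 + 185.902 + 400 + 400 = 2316.902 Myr.

2316.902 million years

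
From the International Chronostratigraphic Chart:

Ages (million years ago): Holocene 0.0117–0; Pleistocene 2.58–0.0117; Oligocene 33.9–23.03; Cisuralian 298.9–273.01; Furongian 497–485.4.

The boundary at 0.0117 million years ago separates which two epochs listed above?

Pleistocene and Holocene

The Pleistocene ends at 0.0117 million years ago and the Holocene begins at 0.0117 million years ago, so they share that boundary.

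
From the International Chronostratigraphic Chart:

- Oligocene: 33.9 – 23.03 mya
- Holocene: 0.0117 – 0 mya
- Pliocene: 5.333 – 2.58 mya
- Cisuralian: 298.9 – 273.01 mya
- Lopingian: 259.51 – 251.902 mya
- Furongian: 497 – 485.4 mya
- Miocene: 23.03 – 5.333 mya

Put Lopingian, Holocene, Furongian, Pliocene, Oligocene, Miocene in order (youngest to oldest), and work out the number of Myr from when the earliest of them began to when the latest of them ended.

From the excerpt: Lopingian 259.51–251.902; Holocene 0.0117–0; Furongian 497–485.4; Pliocene 5.333–2.58; Oligocene 33.9–23.03; Miocene 23.03–5.333 (Ma).
Larger Ma is earlier, so the oldest is Furongian and the youngest is Holocene; youngest to oldest: Holocene, Pliocene, Miocene, Oligocene, Lopingian, Furongian.
Oldest start 497 minus youngest end 0 gives 497 Myr overall.

Holocene → Pliocene → Miocene → Oligocene → Lopingian → Furongian; total span 497 Myr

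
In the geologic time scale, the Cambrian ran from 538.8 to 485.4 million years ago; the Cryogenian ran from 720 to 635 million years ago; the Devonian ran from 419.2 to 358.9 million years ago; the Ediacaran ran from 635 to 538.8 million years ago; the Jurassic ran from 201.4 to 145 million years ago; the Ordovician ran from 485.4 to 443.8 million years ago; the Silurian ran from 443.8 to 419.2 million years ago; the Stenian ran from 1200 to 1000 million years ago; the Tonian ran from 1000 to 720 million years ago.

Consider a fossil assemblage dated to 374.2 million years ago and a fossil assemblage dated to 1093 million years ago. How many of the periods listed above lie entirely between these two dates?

6

The older date is 1093 Ma and the younger is 374.2 Ma.
Periods with start < 1093 and end > 374.2 Ma: Tonian (1000–720), Cryogenian (720–635), Ediacaran (635–538.8), Cambrian (538.8–485.4), Ordovician (485.4–443.8), Silurian (443.8–419.2).
That is 6 complete periods.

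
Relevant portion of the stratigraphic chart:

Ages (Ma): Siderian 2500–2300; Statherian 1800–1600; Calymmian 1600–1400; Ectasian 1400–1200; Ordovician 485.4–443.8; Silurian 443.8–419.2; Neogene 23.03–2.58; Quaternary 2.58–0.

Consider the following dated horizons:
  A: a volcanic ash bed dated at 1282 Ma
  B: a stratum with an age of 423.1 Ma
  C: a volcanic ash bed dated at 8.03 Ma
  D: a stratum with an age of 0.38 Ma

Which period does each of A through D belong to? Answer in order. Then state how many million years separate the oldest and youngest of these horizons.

Match each age against the start–end ranges in the excerpt: A = 1282 Ma → Ectasian (1400–1200); B = 423.1 Ma → Silurian (443.8–419.2); C = 8.03 Ma → Neogene (23.03–2.58); D = 0.38 Ma → Quaternary (2.58–0).
The largest age is 1282 Ma and the smallest is 0.38 Ma; their difference is 1281.62 Myr.

A — Ectasian; B — Silurian; C — Neogene; D — Quaternary; span 1281.62 million years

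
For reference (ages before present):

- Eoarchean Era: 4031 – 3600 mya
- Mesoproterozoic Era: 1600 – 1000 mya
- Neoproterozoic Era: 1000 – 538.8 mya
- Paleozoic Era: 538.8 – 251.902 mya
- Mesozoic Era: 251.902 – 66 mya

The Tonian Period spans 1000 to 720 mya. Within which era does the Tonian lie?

The Tonian (1000–720 Ma) lies entirely within 1000–538.8 Ma, the Neoproterozoic Era.

Neoproterozoic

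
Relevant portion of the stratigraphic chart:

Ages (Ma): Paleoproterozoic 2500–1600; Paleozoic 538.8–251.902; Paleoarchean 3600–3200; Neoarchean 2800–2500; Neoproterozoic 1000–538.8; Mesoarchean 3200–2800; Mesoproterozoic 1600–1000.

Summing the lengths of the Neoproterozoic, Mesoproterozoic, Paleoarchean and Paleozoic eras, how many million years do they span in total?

Each duration: Neoproterozoic = 461.2; Mesoproterozoic = 600; Paleoarchean = 400; Paleozoic = 286.898.
Sum: 461.2 + 600 + 400 + 286.898 = 1748.098 Myr.

1748.098 million years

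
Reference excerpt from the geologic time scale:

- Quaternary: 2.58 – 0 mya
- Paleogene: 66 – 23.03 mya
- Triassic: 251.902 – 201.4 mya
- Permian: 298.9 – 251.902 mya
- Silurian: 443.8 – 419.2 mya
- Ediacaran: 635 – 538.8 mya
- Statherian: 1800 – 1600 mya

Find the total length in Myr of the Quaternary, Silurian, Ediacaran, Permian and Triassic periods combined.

Each duration: Quaternary = 2.58; Silurian = 24.6; Ediacaran = 96.2; Permian = 46.998; Triassic = 50.502.
Sum: 2.58 + 24.6 + 96.2 + 46.998 + 50.502 = 220.88 Myr.

220.88 million years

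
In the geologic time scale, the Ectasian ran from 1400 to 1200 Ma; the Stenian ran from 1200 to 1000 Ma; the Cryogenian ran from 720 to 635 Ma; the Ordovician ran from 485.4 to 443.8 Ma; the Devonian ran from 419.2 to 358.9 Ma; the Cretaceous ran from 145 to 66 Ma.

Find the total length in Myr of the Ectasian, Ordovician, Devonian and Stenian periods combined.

Each duration: Ectasian = 200; Ordovician = 41.6; Devonian = 60.3; Stenian = 200.
Sum: 200 + 41.6 + 60.3 + 200 = 501.9 Myr.

501.9 million years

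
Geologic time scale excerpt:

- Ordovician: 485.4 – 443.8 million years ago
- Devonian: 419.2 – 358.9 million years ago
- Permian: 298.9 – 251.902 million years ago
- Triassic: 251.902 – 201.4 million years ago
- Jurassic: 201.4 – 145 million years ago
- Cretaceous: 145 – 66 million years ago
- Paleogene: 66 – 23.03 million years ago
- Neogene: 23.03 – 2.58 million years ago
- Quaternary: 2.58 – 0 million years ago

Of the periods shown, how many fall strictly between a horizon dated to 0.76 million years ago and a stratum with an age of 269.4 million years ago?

5

The older date is 269.4 Ma and the younger is 0.76 Ma.
Periods with start < 269.4 and end > 0.76 Ma: Triassic (251.902–201.4), Jurassic (201.4–145), Cretaceous (145–66), Paleogene (66–23.03), Neogene (23.03–2.58).
That is 5 complete periods.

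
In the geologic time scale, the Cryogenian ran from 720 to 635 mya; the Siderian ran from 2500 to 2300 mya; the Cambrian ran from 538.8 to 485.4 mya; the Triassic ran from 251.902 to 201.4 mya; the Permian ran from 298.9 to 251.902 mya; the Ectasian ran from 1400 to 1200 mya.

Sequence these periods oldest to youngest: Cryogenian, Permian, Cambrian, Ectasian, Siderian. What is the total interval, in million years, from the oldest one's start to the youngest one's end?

From the excerpt: Cryogenian 720–635; Permian 298.9–251.902; Cambrian 538.8–485.4; Ectasian 1400–1200; Siderian 2500–2300 (Ma).
Larger Ma is earlier, so the oldest is Siderian and the youngest is Permian; oldest to youngest: Siderian, Ectasian, Cryogenian, Cambrian, Permian.
Oldest start 2500 minus youngest end 251.902 gives 2248.098 Myr overall.

Siderian → Ectasian → Cryogenian → Cambrian → Permian; total span 2248.098 Myr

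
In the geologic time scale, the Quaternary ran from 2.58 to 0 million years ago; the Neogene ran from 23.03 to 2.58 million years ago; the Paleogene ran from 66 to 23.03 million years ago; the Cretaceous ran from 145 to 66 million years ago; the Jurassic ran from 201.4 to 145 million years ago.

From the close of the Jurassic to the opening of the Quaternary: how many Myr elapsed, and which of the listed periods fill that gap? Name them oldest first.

The Jurassic closes at 145 Ma and the Quaternary opens at 2.58 Ma, so the interval is 145 − 2.58 = 142.42 Myr.
A period fits inside if it starts at or after 145 Ma and ends at or before 2.58 Ma; oldest first that gives Cretaceous, Paleogene, Neogene.

142.42 million years; Cretaceous, Paleogene, Neogene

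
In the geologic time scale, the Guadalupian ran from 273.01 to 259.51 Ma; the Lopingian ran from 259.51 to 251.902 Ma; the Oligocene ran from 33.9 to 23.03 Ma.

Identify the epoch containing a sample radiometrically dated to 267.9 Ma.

267.9 Ma lies between 273.01 and 259.51 Ma, so it falls in the Guadalupian.

Guadalupian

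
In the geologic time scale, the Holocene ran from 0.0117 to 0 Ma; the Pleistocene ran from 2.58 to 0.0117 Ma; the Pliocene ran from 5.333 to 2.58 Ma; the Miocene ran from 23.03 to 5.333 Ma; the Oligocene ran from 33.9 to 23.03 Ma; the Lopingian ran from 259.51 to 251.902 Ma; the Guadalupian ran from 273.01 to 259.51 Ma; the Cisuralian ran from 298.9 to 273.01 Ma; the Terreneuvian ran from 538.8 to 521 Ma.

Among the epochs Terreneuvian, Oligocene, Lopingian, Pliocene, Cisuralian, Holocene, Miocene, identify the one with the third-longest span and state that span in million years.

Miocene, 17.697 million years

Durations: Terreneuvian 17.8; Oligocene 10.87; Lopingian 7.608; Pliocene 2.753; Cisuralian 25.89; Holocene 0.0117; Miocene 17.697 Myr.
Sorted longest-first: Cisuralian (25.89), Terreneuvian (17.8), Miocene (17.697), Oligocene (10.87), Lopingian (7.608), Pliocene (2.753), Holocene (0.0117).
The third longest is Miocene at 17.697 Myr.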